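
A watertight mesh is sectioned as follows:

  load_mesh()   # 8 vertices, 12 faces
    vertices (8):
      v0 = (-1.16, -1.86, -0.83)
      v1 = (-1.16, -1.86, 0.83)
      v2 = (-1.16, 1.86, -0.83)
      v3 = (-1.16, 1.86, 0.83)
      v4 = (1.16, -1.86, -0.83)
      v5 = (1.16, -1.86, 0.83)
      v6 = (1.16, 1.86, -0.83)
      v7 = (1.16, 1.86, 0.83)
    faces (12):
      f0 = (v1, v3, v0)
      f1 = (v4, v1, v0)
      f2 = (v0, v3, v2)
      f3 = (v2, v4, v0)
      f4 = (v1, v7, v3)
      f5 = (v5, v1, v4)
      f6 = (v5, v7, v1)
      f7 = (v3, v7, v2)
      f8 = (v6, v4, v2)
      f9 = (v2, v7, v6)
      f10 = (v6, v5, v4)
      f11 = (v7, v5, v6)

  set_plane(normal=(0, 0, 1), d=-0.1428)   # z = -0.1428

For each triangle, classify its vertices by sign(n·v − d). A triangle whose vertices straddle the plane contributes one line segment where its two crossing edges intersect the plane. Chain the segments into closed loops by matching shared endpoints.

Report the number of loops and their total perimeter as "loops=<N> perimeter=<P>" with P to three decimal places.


Straddling triangles (8 of 12):
  (v1,v3,v0) [++-] → (-1.16, -0.32001, -0.1428)–(-1.16, -1.86, -0.1428)  len=1.5400
  (v4,v1,v0) [-+-] → (0.199576, -1.86, -0.1428)–(-1.16, -1.86, -0.1428)  len=1.3596
  (v0,v3,v2) [-+-] → (-1.16, -0.32001, -0.1428)–(-1.16, 1.86, -0.1428)  len=2.1800
  (v5,v1,v4) [++-] → (0.199576, -1.86, -0.1428)–(1.16, -1.86, -0.1428)  len=0.9604
  (v3,v7,v2) [++-] → (-0.199576, 1.86, -0.1428)–(-1.16, 1.86, -0.1428)  len=0.9604
  (v2,v7,v6) [-+-] → (-0.199576, 1.86, -0.1428)–(1.16, 1.86, -0.1428)  len=1.3596
  (v6,v5,v4) [-+-] → (1.16, 0.32001, -0.1428)–(1.16, -1.86, -0.1428)  len=2.1800
  (v7,v5,v6) [++-] → (1.16, 0.32001, -0.1428)–(1.16, 1.86, -0.1428)  len=1.5400

Chained into 1 loop(s):
  loop 1: 8 segments, perimeter = 12.0800
Total perimeter = 12.080

loops=1 perimeter=12.080


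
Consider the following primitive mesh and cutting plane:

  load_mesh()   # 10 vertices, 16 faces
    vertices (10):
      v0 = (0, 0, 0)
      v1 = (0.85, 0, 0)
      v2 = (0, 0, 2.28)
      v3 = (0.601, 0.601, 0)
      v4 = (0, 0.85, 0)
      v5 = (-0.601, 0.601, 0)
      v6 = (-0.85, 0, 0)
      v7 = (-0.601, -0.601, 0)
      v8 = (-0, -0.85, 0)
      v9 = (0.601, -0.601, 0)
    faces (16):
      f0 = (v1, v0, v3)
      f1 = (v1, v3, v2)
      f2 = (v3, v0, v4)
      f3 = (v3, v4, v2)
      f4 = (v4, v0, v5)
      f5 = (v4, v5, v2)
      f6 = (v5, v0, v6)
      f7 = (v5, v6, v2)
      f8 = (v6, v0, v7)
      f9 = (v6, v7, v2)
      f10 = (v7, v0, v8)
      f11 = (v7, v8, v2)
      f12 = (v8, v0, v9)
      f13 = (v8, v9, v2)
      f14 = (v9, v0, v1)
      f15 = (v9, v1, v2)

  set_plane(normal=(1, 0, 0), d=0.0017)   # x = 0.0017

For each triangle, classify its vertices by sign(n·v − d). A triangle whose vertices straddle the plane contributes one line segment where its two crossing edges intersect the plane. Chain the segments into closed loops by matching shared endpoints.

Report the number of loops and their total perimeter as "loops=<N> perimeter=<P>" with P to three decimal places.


loops=1 perimeter=6.556

Straddling triangles (8 of 16):
  (v1,v0,v3) [+-+] → (0.0017, 0, 0)–(0.0017, 0.0017, 0)  len=0.0017
  (v1,v3,v2) [++-] → (0.0017, 0.0017, 2.27355)–(0.0017, 0, 2.27544)  len=0.0025
  (v3,v0,v4) [+--] → (0.0017, 0.0017, 0)–(0.0017, 0.849296, 0)  len=0.8476
  (v3,v4,v2) [+--] → (0.0017, 0.849296, 0)–(0.0017, 0.0017, 2.27355)  len=2.4264
  (v8,v0,v9) [--+] → (0.0017, -0.0017, 0)–(0.0017, -0.849296, 0)  len=0.8476
  (v8,v9,v2) [-+-] → (0.0017, -0.849296, 0)–(0.0017, -0.0017, 2.27355)  len=2.4264
  (v9,v0,v1) [+-+] → (0.0017, -0.0017, 0)–(0.0017, 0, 0)  len=0.0017
  (v9,v1,v2) [++-] → (0.0017, 0, 2.27544)–(0.0017, -0.0017, 2.27355)  len=0.0025

Chained into 1 loop(s):
  loop 1: 8 segments, perimeter = 6.5565
Total perimeter = 6.556


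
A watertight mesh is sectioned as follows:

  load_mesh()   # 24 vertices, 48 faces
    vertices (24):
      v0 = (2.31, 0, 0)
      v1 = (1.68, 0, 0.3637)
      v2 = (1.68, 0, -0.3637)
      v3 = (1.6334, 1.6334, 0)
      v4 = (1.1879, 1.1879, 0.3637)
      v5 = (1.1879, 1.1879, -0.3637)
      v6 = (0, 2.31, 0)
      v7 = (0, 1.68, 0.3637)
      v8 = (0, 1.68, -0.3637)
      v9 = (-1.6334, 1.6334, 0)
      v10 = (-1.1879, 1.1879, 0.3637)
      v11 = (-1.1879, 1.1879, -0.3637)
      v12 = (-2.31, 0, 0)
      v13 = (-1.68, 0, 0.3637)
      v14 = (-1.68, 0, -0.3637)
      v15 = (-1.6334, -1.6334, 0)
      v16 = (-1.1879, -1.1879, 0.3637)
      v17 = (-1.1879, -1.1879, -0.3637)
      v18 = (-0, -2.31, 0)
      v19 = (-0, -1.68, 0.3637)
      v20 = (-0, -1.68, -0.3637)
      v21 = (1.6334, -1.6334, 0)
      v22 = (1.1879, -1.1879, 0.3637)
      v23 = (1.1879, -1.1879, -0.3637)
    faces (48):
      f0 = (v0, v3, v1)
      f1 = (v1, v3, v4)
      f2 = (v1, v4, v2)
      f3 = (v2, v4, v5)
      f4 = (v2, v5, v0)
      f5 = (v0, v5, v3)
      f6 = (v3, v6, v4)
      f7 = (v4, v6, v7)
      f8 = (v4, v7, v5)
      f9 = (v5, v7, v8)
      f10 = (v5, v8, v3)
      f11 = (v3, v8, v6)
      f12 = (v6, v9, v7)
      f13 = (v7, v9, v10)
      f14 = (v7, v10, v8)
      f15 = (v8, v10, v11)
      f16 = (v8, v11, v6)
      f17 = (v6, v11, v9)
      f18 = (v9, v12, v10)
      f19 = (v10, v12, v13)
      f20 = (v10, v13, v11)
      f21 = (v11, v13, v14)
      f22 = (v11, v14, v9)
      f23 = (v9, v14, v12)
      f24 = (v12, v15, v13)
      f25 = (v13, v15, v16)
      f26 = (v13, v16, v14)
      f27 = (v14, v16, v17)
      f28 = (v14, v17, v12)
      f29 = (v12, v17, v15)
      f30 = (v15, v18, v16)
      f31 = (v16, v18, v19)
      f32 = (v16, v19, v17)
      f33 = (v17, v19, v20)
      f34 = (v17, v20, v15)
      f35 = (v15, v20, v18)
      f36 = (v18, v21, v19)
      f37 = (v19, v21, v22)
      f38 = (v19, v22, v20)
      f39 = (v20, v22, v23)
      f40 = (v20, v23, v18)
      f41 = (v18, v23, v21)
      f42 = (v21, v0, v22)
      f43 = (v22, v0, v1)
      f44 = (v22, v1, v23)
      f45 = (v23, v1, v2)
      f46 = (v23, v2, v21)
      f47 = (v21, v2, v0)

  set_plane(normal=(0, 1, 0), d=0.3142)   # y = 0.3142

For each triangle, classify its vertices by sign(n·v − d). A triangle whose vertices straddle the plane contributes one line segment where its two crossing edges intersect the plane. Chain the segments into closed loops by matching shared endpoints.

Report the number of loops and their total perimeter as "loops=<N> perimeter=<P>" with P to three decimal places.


loops=2 perimeter=4.365

Straddling triangles (12 of 48):
  (v0,v3,v1) [-+-] → (2.17985, 0.3142, 0)–(1.67104, 0.3142, 0.293739)  len=0.5875
  (v1,v3,v4) [-++] → (1.67104, 0.3142, 0.293739)–(1.54984, 0.3142, 0.3637)  len=0.1399
  (v1,v4,v2) [-+-] → (1.54984, 0.3142, 0.3637)–(1.54984, 0.3142, -0.171302)  len=0.5350
  (v2,v4,v5) [-++] → (1.54984, 0.3142, -0.171302)–(1.54984, 0.3142, -0.3637)  len=0.1924
  (v2,v5,v0) [-+-] → (1.54984, 0.3142, -0.3637)–(2.0132, 0.3142, -0.0961988)  len=0.5350
  (v0,v5,v3) [-++] → (2.0132, 0.3142, -0.0961988)–(2.17985, 0.3142, 0)  len=0.1924
  (v9,v12,v10) [+-+] → (-2.17985, 0.3142, 0)–(-2.0132, 0.3142, 0.0961988)  len=0.1924
  (v10,v12,v13) [+--] → (-2.0132, 0.3142, 0.0961988)–(-1.54984, 0.3142, 0.3637)  len=0.5350
  (v10,v13,v11) [+-+] → (-1.54984, 0.3142, 0.3637)–(-1.54984, 0.3142, 0.171302)  len=0.1924
  (v11,v13,v14) [+--] → (-1.54984, 0.3142, 0.171302)–(-1.54984, 0.3142, -0.3637)  len=0.5350
  (v11,v14,v9) [+-+] → (-1.54984, 0.3142, -0.3637)–(-1.67104, 0.3142, -0.293739)  len=0.1399
  (v9,v14,v12) [+--] → (-1.67104, 0.3142, -0.293739)–(-2.17985, 0.3142, 0)  len=0.5875

Chained into 2 loop(s):
  loop 1: 6 segments, perimeter = 2.1823
  loop 2: 6 segments, perimeter = 2.1823
Total perimeter = 4.365


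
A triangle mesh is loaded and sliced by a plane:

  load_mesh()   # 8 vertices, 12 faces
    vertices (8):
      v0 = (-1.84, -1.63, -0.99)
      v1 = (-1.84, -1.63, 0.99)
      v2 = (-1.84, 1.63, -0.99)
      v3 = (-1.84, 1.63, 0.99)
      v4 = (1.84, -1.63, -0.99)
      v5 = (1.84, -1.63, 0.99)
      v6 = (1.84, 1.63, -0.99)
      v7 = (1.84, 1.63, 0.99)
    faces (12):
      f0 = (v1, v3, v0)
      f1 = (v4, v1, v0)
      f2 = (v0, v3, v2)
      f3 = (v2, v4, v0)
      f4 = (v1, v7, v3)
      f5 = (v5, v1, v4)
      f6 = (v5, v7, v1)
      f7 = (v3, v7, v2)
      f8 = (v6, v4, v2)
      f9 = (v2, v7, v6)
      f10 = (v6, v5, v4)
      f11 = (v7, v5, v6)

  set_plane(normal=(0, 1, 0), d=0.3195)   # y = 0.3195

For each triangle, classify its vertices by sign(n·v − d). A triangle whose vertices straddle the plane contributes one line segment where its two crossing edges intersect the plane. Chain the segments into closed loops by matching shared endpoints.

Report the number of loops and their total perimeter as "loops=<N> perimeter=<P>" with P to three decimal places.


Straddling triangles (8 of 12):
  (v1,v3,v0) [-+-] → (-1.84, 0.3195, 0.99)–(-1.84, 0.3195, 0.194052)  len=0.7959
  (v0,v3,v2) [-++] → (-1.84, 0.3195, 0.194052)–(-1.84, 0.3195, -0.99)  len=1.1841
  (v2,v4,v0) [+--] → (-0.360663, 0.3195, -0.99)–(-1.84, 0.3195, -0.99)  len=1.4793
  (v1,v7,v3) [-++] → (0.360663, 0.3195, 0.99)–(-1.84, 0.3195, 0.99)  len=2.2007
  (v5,v7,v1) [-+-] → (1.84, 0.3195, 0.99)–(0.360663, 0.3195, 0.99)  len=1.4793
  (v6,v4,v2) [+-+] → (1.84, 0.3195, -0.99)–(-0.360663, 0.3195, -0.99)  len=2.2007
  (v6,v5,v4) [+--] → (1.84, 0.3195, -0.194052)–(1.84, 0.3195, -0.99)  len=0.7959
  (v7,v5,v6) [+-+] → (1.84, 0.3195, 0.99)–(1.84, 0.3195, -0.194052)  len=1.1841

Chained into 1 loop(s):
  loop 1: 8 segments, perimeter = 11.3200
Total perimeter = 11.320

loops=1 perimeter=11.320


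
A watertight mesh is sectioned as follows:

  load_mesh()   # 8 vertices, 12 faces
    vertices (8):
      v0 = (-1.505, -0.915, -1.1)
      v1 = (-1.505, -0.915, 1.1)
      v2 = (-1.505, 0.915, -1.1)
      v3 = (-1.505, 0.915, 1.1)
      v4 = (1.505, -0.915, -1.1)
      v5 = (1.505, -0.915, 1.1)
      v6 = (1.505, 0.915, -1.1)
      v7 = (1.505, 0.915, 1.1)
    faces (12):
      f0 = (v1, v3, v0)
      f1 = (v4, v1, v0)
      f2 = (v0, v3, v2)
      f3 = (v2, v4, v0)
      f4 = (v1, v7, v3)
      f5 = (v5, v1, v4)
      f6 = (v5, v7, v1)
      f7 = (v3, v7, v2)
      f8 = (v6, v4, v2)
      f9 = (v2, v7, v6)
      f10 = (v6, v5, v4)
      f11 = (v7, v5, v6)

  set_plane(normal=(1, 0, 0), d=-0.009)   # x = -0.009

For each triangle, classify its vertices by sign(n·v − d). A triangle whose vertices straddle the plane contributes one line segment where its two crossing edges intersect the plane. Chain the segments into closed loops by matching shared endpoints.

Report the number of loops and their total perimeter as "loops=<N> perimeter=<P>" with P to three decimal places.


loops=1 perimeter=8.060

Straddling triangles (8 of 12):
  (v4,v1,v0) [+--] → (-0.009, -0.915, 0.00657807)–(-0.009, -0.915, -1.1)  len=1.1066
  (v2,v4,v0) [-+-] → (-0.009, 0.00547176, -1.1)–(-0.009, -0.915, -1.1)  len=0.9205
  (v1,v7,v3) [-+-] → (-0.009, -0.00547176, 1.1)–(-0.009, 0.915, 1.1)  len=0.9205
  (v5,v1,v4) [+-+] → (-0.009, -0.915, 1.1)–(-0.009, -0.915, 0.00657807)  len=1.0934
  (v5,v7,v1) [++-] → (-0.009, -0.00547176, 1.1)–(-0.009, -0.915, 1.1)  len=0.9095
  (v3,v7,v2) [-+-] → (-0.009, 0.915, 1.1)–(-0.009, 0.915, -0.00657807)  len=1.1066
  (v6,v4,v2) [++-] → (-0.009, 0.00547176, -1.1)–(-0.009, 0.915, -1.1)  len=0.9095
  (v2,v7,v6) [-++] → (-0.009, 0.915, -0.00657807)–(-0.009, 0.915, -1.1)  len=1.0934

Chained into 1 loop(s):
  loop 1: 8 segments, perimeter = 8.0600
Total perimeter = 8.060


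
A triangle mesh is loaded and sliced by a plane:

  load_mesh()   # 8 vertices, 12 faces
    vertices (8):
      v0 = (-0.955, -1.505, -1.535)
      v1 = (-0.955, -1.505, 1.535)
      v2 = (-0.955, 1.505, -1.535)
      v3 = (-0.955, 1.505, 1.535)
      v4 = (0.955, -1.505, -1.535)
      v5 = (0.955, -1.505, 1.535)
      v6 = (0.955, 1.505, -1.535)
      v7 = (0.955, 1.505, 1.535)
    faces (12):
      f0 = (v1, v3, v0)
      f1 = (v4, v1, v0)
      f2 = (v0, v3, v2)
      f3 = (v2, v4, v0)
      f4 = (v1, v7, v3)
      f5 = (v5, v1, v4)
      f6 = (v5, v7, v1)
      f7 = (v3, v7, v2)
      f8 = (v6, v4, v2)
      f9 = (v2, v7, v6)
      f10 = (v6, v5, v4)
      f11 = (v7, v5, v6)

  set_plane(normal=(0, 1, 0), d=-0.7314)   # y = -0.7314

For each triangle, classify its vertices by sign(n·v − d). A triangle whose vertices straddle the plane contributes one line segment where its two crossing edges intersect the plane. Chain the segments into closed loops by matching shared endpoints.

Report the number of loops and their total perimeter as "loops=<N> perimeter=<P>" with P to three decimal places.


Straddling triangles (8 of 12):
  (v1,v3,v0) [-+-] → (-0.955, -0.7314, 1.535)–(-0.955, -0.7314, -0.745979)  len=2.2810
  (v0,v3,v2) [-++] → (-0.955, -0.7314, -0.745979)–(-0.955, -0.7314, -1.535)  len=0.7890
  (v2,v4,v0) [+--] → (0.464111, -0.7314, -1.535)–(-0.955, -0.7314, -1.535)  len=1.4191
  (v1,v7,v3) [-++] → (-0.464111, -0.7314, 1.535)–(-0.955, -0.7314, 1.535)  len=0.4909
  (v5,v7,v1) [-+-] → (0.955, -0.7314, 1.535)–(-0.464111, -0.7314, 1.535)  len=1.4191
  (v6,v4,v2) [+-+] → (0.955, -0.7314, -1.535)–(0.464111, -0.7314, -1.535)  len=0.4909
  (v6,v5,v4) [+--] → (0.955, -0.7314, 0.745979)–(0.955, -0.7314, -1.535)  len=2.2810
  (v7,v5,v6) [+-+] → (0.955, -0.7314, 1.535)–(0.955, -0.7314, 0.745979)  len=0.7890

Chained into 1 loop(s):
  loop 1: 8 segments, perimeter = 9.9600
Total perimeter = 9.960

loops=1 perimeter=9.960


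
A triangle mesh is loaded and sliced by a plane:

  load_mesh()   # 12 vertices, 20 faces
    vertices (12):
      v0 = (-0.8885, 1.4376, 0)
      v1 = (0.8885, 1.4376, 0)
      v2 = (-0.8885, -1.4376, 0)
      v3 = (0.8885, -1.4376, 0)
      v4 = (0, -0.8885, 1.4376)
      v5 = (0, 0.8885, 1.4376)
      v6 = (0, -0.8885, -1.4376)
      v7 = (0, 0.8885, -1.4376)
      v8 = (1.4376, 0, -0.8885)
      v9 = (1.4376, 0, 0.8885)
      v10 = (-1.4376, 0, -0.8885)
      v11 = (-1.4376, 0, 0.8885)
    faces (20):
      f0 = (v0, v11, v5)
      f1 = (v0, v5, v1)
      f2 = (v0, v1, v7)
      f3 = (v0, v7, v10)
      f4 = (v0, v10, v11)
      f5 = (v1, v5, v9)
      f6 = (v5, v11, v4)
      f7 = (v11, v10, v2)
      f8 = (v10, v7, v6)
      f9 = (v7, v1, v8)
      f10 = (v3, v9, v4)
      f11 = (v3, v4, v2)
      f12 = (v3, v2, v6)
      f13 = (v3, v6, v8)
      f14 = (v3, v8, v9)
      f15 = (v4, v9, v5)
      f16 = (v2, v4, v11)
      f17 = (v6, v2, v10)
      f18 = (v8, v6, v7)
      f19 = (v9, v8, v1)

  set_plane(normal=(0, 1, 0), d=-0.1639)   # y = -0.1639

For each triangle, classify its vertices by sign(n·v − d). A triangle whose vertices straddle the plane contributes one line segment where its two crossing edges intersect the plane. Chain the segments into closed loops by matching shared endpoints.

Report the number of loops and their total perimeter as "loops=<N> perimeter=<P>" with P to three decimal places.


loops=1 perimeter=9.315

Straddling triangles (10 of 20):
  (v5,v11,v4) [++-] → (-1.17241, -0.1639, 0.989791)–(0, -0.1639, 1.4376)  len=1.2550
  (v11,v10,v2) [++-] → (-1.375, -0.1639, -0.787203)–(-1.375, -0.1639, 0.787203)  len=1.5744
  (v10,v7,v6) [++-] → (0, -0.1639, -1.4376)–(-1.17241, -0.1639, -0.989791)  len=1.2550
  (v3,v9,v4) [-+-] → (1.375, -0.1639, 0.787203)–(1.17241, -0.1639, 0.989791)  len=0.2865
  (v3,v6,v8) [--+] → (1.17241, -0.1639, -0.989791)–(1.375, -0.1639, -0.787203)  len=0.2865
  (v3,v8,v9) [-++] → (1.375, -0.1639, -0.787203)–(1.375, -0.1639, 0.787203)  len=1.5744
  (v4,v9,v5) [-++] → (1.17241, -0.1639, 0.989791)–(0, -0.1639, 1.4376)  len=1.2550
  (v2,v4,v11) [--+] → (-1.17241, -0.1639, 0.989791)–(-1.375, -0.1639, 0.787203)  len=0.2865
  (v6,v2,v10) [--+] → (-1.375, -0.1639, -0.787203)–(-1.17241, -0.1639, -0.989791)  len=0.2865
  (v8,v6,v7) [+-+] → (1.17241, -0.1639, -0.989791)–(0, -0.1639, -1.4376)  len=1.2550

Chained into 1 loop(s):
  loop 1: 10 segments, perimeter = 9.3149
Total perimeter = 9.315


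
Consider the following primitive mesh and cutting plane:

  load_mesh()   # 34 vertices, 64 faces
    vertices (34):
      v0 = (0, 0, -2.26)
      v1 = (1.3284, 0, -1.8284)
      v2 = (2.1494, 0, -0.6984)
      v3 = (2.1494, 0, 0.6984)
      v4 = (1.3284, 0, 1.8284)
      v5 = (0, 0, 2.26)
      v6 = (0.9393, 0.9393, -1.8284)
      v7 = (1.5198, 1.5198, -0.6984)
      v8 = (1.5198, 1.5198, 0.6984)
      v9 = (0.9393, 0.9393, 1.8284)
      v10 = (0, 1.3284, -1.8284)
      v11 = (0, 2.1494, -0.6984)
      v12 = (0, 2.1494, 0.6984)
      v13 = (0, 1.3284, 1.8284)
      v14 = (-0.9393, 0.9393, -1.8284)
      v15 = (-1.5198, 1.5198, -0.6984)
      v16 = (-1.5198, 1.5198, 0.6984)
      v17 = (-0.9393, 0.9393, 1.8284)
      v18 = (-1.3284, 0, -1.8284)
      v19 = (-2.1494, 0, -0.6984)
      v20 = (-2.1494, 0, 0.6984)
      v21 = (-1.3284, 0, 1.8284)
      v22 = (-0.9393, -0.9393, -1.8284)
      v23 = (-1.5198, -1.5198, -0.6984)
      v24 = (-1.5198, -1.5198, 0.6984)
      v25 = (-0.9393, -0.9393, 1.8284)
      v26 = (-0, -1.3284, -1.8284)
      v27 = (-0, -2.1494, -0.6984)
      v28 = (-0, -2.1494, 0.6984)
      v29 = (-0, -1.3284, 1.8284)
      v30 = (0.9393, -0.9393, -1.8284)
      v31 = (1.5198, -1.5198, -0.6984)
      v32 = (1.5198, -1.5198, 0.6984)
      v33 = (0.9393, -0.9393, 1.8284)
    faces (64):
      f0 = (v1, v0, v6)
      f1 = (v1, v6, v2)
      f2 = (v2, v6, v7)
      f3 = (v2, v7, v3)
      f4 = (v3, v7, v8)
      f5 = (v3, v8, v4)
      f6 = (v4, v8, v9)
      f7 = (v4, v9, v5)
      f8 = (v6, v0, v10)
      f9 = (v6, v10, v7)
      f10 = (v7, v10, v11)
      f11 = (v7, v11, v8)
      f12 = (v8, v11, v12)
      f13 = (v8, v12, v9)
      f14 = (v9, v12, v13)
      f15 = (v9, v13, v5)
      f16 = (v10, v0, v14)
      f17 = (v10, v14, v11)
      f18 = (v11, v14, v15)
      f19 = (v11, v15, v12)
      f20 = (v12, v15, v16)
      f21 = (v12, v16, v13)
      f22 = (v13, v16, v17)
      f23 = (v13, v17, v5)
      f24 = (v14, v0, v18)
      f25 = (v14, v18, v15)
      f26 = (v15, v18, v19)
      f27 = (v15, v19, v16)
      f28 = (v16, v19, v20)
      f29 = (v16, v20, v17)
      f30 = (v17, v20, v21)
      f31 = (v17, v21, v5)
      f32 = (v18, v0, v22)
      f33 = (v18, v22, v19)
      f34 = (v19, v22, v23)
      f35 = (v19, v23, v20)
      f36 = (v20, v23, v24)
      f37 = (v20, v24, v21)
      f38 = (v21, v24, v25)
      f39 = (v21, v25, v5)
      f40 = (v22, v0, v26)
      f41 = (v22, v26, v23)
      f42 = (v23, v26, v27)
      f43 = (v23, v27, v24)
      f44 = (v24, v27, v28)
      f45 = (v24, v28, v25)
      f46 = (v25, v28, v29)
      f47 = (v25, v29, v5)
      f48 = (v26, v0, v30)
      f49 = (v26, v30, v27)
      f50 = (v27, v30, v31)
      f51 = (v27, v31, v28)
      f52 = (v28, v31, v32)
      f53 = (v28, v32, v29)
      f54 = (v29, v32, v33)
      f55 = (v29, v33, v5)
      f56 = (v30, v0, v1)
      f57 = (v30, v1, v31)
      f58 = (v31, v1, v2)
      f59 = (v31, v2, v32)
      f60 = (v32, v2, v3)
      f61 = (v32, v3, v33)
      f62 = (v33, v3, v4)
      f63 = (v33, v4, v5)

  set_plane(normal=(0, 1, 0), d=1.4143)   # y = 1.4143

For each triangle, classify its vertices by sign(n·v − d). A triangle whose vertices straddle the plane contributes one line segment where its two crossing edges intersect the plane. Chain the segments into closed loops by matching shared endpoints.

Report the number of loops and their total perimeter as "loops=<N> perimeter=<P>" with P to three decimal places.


Straddling triangles (18 of 64):
  (v2,v6,v7) [--+] → (1.4143, 1.4143, -0.903766)–(1.5635, 1.4143, -0.6984)  len=0.2538
  (v2,v7,v3) [-+-] → (1.5635, 1.4143, -0.6984)–(1.5635, 1.4143, -0.601438)  len=0.0970
  (v3,v7,v8) [-++] → (1.5635, 1.4143, -0.601438)–(1.5635, 1.4143, 0.6984)  len=1.2998
  (v3,v8,v4) [-+-] → (1.5635, 1.4143, 0.6984)–(1.50651, 1.4143, 0.776841)  len=0.0970
  (v4,v8,v9) [-+-] → (1.50651, 1.4143, 0.776841)–(1.4143, 1.4143, 0.903766)  len=0.1569
  (v6,v10,v7) [--+] → (0.682084, 1.4143, -1.32126)–(1.4143, 1.4143, -0.903766)  len=0.8429
  (v7,v10,v11) [+-+] → (0.682084, 1.4143, -1.32126)–(0, 1.4143, -1.71017)  len=0.7852
  (v8,v12,v9) [++-] → (0.570597, 1.4143, 1.38484)–(1.4143, 1.4143, 0.903766)  len=0.9712
  (v9,v12,v13) [-+-] → (0.570597, 1.4143, 1.38484)–(0, 1.4143, 1.71017)  len=0.6568
  (v10,v14,v11) [--+] → (-0.570597, 1.4143, -1.38484)–(0, 1.4143, -1.71017)  len=0.6568
  (v11,v14,v15) [+-+] → (-0.570597, 1.4143, -1.38484)–(-1.4143, 1.4143, -0.903766)  len=0.9712
  (v12,v16,v13) [++-] → (-0.682084, 1.4143, 1.32126)–(0, 1.4143, 1.71017)  len=0.7852
  (v13,v16,v17) [-+-] → (-0.682084, 1.4143, 1.32126)–(-1.4143, 1.4143, 0.903766)  len=0.8429
  (v14,v18,v15) [--+] → (-1.50651, 1.4143, -0.776841)–(-1.4143, 1.4143, -0.903766)  len=0.1569
  (v15,v18,v19) [+--] → (-1.50651, 1.4143, -0.776841)–(-1.5635, 1.4143, -0.6984)  len=0.0970
  (v15,v19,v16) [+-+] → (-1.5635, 1.4143, -0.6984)–(-1.5635, 1.4143, 0.601438)  len=1.2998
  (v16,v19,v20) [+--] → (-1.5635, 1.4143, 0.601438)–(-1.5635, 1.4143, 0.6984)  len=0.0970
  (v16,v20,v17) [+--] → (-1.5635, 1.4143, 0.6984)–(-1.4143, 1.4143, 0.903766)  len=0.2538

Chained into 1 loop(s):
  loop 1: 18 segments, perimeter = 10.3212
Total perimeter = 10.321

loops=1 perimeter=10.321


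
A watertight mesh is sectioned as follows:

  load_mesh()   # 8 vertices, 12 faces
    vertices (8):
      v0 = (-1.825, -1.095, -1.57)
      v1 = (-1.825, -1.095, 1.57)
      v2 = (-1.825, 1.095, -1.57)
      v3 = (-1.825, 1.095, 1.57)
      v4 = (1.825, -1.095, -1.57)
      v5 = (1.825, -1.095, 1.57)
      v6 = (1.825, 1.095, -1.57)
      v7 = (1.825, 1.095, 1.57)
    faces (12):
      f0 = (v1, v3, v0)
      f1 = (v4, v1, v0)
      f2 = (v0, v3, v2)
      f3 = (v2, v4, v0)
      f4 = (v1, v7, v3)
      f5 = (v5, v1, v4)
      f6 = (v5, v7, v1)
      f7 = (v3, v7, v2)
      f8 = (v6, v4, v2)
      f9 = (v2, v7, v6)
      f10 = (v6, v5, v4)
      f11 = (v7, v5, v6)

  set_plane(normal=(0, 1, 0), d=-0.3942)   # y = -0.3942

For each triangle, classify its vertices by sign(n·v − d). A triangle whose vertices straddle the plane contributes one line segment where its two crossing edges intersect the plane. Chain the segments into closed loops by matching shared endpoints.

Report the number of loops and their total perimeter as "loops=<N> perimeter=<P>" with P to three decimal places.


Straddling triangles (8 of 12):
  (v1,v3,v0) [-+-] → (-1.825, -0.3942, 1.57)–(-1.825, -0.3942, -0.5652)  len=2.1352
  (v0,v3,v2) [-++] → (-1.825, -0.3942, -0.5652)–(-1.825, -0.3942, -1.57)  len=1.0048
  (v2,v4,v0) [+--] → (0.657, -0.3942, -1.57)–(-1.825, -0.3942, -1.57)  len=2.4820
  (v1,v7,v3) [-++] → (-0.657, -0.3942, 1.57)–(-1.825, -0.3942, 1.57)  len=1.1680
  (v5,v7,v1) [-+-] → (1.825, -0.3942, 1.57)–(-0.657, -0.3942, 1.57)  len=2.4820
  (v6,v4,v2) [+-+] → (1.825, -0.3942, -1.57)–(0.657, -0.3942, -1.57)  len=1.1680
  (v6,v5,v4) [+--] → (1.825, -0.3942, 0.5652)–(1.825, -0.3942, -1.57)  len=2.1352
  (v7,v5,v6) [+-+] → (1.825, -0.3942, 1.57)–(1.825, -0.3942, 0.5652)  len=1.0048

Chained into 1 loop(s):
  loop 1: 8 segments, perimeter = 13.5800
Total perimeter = 13.580

loops=1 perimeter=13.580


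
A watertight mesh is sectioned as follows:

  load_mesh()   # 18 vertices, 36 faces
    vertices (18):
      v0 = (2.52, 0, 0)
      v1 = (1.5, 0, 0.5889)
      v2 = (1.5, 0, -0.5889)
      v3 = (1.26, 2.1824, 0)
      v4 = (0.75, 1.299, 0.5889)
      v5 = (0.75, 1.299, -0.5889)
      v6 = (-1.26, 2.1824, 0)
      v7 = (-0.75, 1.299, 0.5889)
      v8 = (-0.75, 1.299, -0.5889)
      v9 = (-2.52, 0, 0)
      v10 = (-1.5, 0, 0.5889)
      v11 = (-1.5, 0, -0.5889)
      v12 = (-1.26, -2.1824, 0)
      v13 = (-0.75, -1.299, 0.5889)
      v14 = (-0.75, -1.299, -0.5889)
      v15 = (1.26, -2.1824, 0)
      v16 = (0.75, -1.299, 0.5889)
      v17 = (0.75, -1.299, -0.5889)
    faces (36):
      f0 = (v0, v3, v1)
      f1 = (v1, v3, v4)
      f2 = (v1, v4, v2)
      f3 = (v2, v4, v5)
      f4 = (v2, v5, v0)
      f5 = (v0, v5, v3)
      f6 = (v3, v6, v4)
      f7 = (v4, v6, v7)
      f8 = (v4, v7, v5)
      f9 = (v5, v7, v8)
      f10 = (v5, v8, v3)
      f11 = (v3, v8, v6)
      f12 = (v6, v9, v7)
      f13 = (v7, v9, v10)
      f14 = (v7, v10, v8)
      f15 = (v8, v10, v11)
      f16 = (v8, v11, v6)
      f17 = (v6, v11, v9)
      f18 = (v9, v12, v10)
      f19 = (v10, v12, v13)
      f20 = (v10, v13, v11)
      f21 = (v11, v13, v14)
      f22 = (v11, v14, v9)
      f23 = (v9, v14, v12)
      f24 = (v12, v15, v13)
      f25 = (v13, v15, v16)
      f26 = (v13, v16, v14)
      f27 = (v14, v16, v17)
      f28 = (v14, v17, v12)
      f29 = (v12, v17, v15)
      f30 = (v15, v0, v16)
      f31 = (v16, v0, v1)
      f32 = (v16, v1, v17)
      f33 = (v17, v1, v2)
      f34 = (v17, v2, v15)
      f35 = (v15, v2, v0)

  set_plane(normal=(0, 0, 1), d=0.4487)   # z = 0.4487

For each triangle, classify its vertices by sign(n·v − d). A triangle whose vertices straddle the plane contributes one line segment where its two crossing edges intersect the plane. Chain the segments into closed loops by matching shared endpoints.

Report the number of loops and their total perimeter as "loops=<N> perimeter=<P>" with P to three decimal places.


loops=2 perimeter=19.457

Straddling triangles (24 of 36):
  (v0,v3,v1) [--+] → (1.44286, 0.519566, 0.4487)–(1.74283, 0, 0.4487)  len=0.5999
  (v1,v3,v4) [+-+] → (1.44286, 0.519566, 0.4487)–(0.871416, 1.50931, 0.4487)  len=1.1429
  (v1,v4,v2) [++-] → (0.839277, 1.14437, 0.4487)–(1.5, 0, 0.4487)  len=1.3214
  (v2,v4,v5) [-+-] → (0.839277, 1.14437, 0.4487)–(0.75, 1.299, 0.4487)  len=0.1785
  (v3,v6,v4) [--+] → (0.271477, 1.50931, 0.4487)–(0.871416, 1.50931, 0.4487)  len=0.5999
  (v4,v6,v7) [+-+] → (0.271477, 1.50931, 0.4487)–(-0.871416, 1.50931, 0.4487)  len=1.1429
  (v4,v7,v5) [++-] → (-0.571447, 1.299, 0.4487)–(0.75, 1.299, 0.4487)  len=1.3214
  (v5,v7,v8) [-+-] → (-0.571447, 1.299, 0.4487)–(-0.75, 1.299, 0.4487)  len=0.1786
  (v6,v9,v7) [--+] → (-1.17139, 0.989746, 0.4487)–(-0.871416, 1.50931, 0.4487)  len=0.5999
  (v7,v9,v10) [+-+] → (-1.17139, 0.989746, 0.4487)–(-1.74283, 0, 0.4487)  len=1.1429
  (v7,v10,v8) [++-] → (-1.41072, 0.154627, 0.4487)–(-0.75, 1.299, 0.4487)  len=1.3214
  (v8,v10,v11) [-+-] → (-1.41072, 0.154627, 0.4487)–(-1.5, 0, 0.4487)  len=0.1785
  (v9,v12,v10) [--+] → (-1.44286, -0.519566, 0.4487)–(-1.74283, 0, 0.4487)  len=0.5999
  (v10,v12,v13) [+-+] → (-1.44286, -0.519566, 0.4487)–(-0.871416, -1.50931, 0.4487)  len=1.1429
  (v10,v13,v11) [++-] → (-0.839277, -1.14437, 0.4487)–(-1.5, 0, 0.4487)  len=1.3214
  (v11,v13,v14) [-+-] → (-0.839277, -1.14437, 0.4487)–(-0.75, -1.299, 0.4487)  len=0.1785
  (v12,v15,v13) [--+] → (-0.271477, -1.50931, 0.4487)–(-0.871416, -1.50931, 0.4487)  len=0.5999
  (v13,v15,v16) [+-+] → (-0.271477, -1.50931, 0.4487)–(0.871416, -1.50931, 0.4487)  len=1.1429
  (v13,v16,v14) [++-] → (0.571447, -1.299, 0.4487)–(-0.75, -1.299, 0.4487)  len=1.3214
  (v14,v16,v17) [-+-] → (0.571447, -1.299, 0.4487)–(0.75, -1.299, 0.4487)  len=0.1786
  (v15,v0,v16) [--+] → (1.17139, -0.989746, 0.4487)–(0.871416, -1.50931, 0.4487)  len=0.5999
  (v16,v0,v1) [+-+] → (1.17139, -0.989746, 0.4487)–(1.74283, 0, 0.4487)  len=1.1429
  (v16,v1,v17) [++-] → (1.41072, -0.154627, 0.4487)–(0.75, -1.299, 0.4487)  len=1.3214
  (v17,v1,v2) [-+-] → (1.41072, -0.154627, 0.4487)–(1.5, 0, 0.4487)  len=0.1785

Chained into 2 loop(s):
  loop 1: 12 segments, perimeter = 10.4569
  loop 2: 12 segments, perimeter = 8.9999
Total perimeter = 19.457


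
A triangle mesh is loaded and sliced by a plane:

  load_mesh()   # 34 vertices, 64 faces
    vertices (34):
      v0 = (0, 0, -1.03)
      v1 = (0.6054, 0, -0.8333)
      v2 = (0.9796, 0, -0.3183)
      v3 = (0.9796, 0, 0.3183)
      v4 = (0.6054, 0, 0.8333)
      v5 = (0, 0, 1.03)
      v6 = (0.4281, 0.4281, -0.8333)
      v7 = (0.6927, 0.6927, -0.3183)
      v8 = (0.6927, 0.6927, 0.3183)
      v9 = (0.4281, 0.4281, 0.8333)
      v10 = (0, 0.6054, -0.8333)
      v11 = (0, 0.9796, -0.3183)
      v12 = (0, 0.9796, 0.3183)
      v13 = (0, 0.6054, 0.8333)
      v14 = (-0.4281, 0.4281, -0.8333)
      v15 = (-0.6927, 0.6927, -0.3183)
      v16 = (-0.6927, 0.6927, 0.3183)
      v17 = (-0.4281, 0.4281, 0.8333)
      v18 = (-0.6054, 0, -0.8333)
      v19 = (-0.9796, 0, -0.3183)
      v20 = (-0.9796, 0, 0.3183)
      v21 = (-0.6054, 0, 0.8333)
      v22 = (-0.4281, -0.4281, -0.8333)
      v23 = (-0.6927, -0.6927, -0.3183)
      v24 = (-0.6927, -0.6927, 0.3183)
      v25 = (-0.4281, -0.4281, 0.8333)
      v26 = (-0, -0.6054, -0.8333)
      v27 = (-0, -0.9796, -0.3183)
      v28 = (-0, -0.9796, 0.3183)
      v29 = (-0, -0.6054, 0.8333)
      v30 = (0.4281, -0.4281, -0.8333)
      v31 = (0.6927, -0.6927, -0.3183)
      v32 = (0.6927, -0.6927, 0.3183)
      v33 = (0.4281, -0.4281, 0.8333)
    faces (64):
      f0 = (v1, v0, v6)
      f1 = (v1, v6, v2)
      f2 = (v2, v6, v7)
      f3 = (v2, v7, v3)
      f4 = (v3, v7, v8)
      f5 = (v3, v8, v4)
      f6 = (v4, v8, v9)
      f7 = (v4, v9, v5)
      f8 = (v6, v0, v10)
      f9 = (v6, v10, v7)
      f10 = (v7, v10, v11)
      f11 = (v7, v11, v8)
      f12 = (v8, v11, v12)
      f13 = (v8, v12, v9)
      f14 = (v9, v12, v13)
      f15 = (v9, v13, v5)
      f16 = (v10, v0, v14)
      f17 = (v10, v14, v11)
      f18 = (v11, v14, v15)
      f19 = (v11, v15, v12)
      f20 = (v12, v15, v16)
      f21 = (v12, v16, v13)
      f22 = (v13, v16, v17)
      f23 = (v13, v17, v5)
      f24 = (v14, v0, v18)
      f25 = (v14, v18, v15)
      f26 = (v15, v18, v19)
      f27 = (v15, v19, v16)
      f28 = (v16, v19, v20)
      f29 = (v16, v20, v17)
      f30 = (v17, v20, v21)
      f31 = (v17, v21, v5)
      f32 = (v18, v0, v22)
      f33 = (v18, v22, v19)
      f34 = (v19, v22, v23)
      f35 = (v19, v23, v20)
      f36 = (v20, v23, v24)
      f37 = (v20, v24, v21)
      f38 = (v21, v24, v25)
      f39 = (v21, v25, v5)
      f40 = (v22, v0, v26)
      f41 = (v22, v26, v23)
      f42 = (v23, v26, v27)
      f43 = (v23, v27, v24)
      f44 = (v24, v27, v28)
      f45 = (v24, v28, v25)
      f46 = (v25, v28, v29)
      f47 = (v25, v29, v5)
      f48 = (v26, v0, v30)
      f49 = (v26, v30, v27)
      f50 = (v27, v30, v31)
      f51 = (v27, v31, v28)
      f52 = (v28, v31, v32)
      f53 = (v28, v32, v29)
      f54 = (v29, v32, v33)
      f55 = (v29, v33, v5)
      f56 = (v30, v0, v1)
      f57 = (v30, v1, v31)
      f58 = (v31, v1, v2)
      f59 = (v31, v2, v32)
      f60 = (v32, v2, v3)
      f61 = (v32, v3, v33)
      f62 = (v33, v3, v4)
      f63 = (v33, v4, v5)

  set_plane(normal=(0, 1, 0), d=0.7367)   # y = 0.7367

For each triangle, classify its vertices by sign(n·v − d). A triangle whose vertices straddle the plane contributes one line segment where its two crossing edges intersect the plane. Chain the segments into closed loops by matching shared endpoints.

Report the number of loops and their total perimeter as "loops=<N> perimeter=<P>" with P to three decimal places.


loops=1 perimeter=3.973

Straddling triangles (10 of 64):
  (v7,v10,v11) [--+] → (0, 0.7367, -0.652596)–(0.586465, 0.7367, -0.3183)  len=0.6751
  (v7,v11,v8) [-+-] → (0.586465, 0.7367, -0.3183)–(0.586465, 0.7367, 0.220669)  len=0.5390
  (v8,v11,v12) [-++] → (0.586465, 0.7367, 0.220669)–(0.586465, 0.7367, 0.3183)  len=0.0976
  (v8,v12,v9) [-+-] → (0.586465, 0.7367, 0.3183)–(0.18855, 0.7367, 0.545124)  len=0.4580
  (v9,v12,v13) [-+-] → (0.18855, 0.7367, 0.545124)–(0, 0.7367, 0.652596)  len=0.2170
  (v10,v14,v11) [--+] → (-0.18855, 0.7367, -0.545124)–(0, 0.7367, -0.652596)  len=0.2170
  (v11,v14,v15) [+--] → (-0.18855, 0.7367, -0.545124)–(-0.586465, 0.7367, -0.3183)  len=0.4580
  (v11,v15,v12) [+-+] → (-0.586465, 0.7367, -0.3183)–(-0.586465, 0.7367, -0.220669)  len=0.0976
  (v12,v15,v16) [+--] → (-0.586465, 0.7367, -0.220669)–(-0.586465, 0.7367, 0.3183)  len=0.5390
  (v12,v16,v13) [+--] → (-0.586465, 0.7367, 0.3183)–(0, 0.7367, 0.652596)  len=0.6751

Chained into 1 loop(s):
  loop 1: 10 segments, perimeter = 3.9734
Total perimeter = 3.973


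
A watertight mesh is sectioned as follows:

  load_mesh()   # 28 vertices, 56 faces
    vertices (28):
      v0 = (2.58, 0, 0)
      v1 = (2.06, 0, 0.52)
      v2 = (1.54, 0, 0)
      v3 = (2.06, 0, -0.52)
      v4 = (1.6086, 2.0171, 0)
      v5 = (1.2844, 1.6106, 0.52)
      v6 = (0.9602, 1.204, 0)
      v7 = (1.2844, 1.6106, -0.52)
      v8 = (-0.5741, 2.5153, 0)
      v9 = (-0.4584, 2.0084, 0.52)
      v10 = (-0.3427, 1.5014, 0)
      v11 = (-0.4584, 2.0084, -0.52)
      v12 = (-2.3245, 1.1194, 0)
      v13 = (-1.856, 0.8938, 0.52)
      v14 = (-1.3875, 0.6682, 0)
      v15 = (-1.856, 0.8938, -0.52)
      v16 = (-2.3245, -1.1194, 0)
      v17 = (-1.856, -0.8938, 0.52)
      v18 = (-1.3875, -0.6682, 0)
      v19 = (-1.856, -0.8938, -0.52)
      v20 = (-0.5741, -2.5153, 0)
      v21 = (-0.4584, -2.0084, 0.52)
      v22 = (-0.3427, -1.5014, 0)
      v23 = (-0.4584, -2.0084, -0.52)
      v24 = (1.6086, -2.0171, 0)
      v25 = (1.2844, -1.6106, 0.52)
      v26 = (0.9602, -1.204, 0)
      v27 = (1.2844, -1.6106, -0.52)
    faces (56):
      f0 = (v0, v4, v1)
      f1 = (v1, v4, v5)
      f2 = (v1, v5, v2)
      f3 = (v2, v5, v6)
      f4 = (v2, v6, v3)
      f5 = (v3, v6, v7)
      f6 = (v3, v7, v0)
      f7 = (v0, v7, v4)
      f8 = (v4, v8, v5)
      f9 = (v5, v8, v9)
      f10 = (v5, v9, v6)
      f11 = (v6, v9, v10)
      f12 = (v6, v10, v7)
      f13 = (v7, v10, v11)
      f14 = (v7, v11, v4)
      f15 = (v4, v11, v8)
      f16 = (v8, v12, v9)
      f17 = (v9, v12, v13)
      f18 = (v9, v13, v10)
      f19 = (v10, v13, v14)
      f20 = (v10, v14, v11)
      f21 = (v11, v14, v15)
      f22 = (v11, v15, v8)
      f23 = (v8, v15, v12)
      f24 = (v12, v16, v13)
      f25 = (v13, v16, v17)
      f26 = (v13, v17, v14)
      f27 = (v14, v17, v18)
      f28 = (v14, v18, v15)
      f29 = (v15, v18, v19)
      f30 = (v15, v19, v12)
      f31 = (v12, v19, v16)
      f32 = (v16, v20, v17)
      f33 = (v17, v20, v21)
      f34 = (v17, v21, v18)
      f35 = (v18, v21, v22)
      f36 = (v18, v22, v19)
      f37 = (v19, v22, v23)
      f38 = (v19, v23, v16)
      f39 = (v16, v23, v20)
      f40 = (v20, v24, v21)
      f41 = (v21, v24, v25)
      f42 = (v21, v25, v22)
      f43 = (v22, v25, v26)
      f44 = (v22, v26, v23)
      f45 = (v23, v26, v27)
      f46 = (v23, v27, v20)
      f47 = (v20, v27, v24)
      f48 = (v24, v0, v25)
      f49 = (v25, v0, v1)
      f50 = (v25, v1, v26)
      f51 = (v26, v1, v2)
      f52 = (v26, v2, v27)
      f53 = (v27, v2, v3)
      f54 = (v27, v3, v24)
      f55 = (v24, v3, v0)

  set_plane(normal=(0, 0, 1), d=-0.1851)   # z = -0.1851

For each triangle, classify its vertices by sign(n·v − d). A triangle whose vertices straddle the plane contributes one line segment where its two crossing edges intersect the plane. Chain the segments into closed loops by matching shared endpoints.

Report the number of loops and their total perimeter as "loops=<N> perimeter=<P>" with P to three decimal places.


Straddling triangles (28 of 56):
  (v2,v6,v3) [++-] → (1.35169, 0.775422, -0.1851)–(1.7251, 0, -0.1851)  len=0.8606
  (v3,v6,v7) [-+-] → (1.35169, 0.775422, -0.1851)–(1.0756, 1.34873, -0.1851)  len=0.6363
  (v3,v7,v0) [--+] → (2.11882, 0.573312, -0.1851)–(2.3949, 0, -0.1851)  len=0.6363
  (v0,v7,v4) [+-+] → (2.11882, 0.573312, -0.1851)–(1.4932, 1.8724, -0.1851)  len=1.4419
  (v6,v10,v7) [++-] → (0.236485, 1.54027, -0.1851)–(1.0756, 1.34873, -0.1851)  len=0.8607
  (v7,v10,v11) [-+-] → (0.236485, 1.54027, -0.1851)–(-0.383885, 1.68187, -0.1851)  len=0.6363
  (v7,v11,v4) [--+] → (0.872828, 2.014, -0.1851)–(1.4932, 1.8724, -0.1851)  len=0.6363
  (v4,v11,v8) [+-+] → (0.872827, 2.014, -0.1851)–(-0.532915, 2.33486, -0.1851)  len=1.4419
  (v10,v14,v11) [++-] → (-1.05678, 1.14526, -0.1851)–(-0.383885, 1.68187, -0.1851)  len=0.8607
  (v11,v14,v15) [-+-] → (-1.05678, 1.14526, -0.1851)–(-1.55427, 0.748505, -0.1851)  len=0.6363
  (v11,v15,v8) [--+] → (-1.03041, 1.93811, -0.1851)–(-0.532915, 2.33486, -0.1851)  len=0.6363
  (v8,v15,v12) [+-+] → (-1.03041, 1.93811, -0.1851)–(-2.15773, 1.0391, -0.1851)  len=1.4419
  (v14,v18,v15) [++-] → (-1.55427, -0.112188, -0.1851)–(-1.55427, 0.748505, -0.1851)  len=0.8607
  (v15,v18,v19) [-+-] → (-1.55427, -0.112188, -0.1851)–(-1.55427, -0.748505, -0.1851)  len=0.6363
  (v15,v19,v12) [--+] → (-2.15773, 0.402778, -0.1851)–(-2.15773, 1.0391, -0.1851)  len=0.6363
  (v12,v19,v16) [+-+] → (-2.15773, 0.402778, -0.1851)–(-2.15773, -1.0391, -0.1851)  len=1.4419
  (v18,v22,v19) [++-] → (-0.881377, -1.28512, -0.1851)–(-1.55427, -0.748505, -0.1851)  len=0.8607
  (v19,v22,v23) [-+-] → (-0.881377, -1.28512, -0.1851)–(-0.383885, -1.68187, -0.1851)  len=0.6363
  (v19,v23,v16) [--+] → (-1.66024, -1.43585, -0.1851)–(-2.15773, -1.0391, -0.1851)  len=0.6363
  (v16,v23,v20) [+-+] → (-1.66024, -1.43585, -0.1851)–(-0.532915, -2.33486, -0.1851)  len=1.4419
  (v22,v26,v23) [++-] → (0.455233, -1.49034, -0.1851)–(-0.383885, -1.68187, -0.1851)  len=0.8607
  (v23,v26,v27) [-+-] → (0.455233, -1.49034, -0.1851)–(1.0756, -1.34873, -0.1851)  len=0.6363
  (v23,v27,v20) [--+] → (0.0874545, -2.19326, -0.1851)–(-0.532915, -2.33486, -0.1851)  len=0.6363
  (v20,v27,v24) [+-+] → (0.0874545, -2.19326, -0.1851)–(1.4932, -1.8724, -0.1851)  len=1.4419
  (v26,v2,v27) [++-] → (1.44902, -0.573312, -0.1851)–(1.0756, -1.34873, -0.1851)  len=0.8606
  (v27,v2,v3) [-+-] → (1.44902, -0.573312, -0.1851)–(1.7251, 0, -0.1851)  len=0.6363
  (v27,v3,v24) [--+] → (1.76928, -1.29909, -0.1851)–(1.4932, -1.8724, -0.1851)  len=0.6363
  (v24,v3,v0) [+-+] → (1.76928, -1.29909, -0.1851)–(2.3949, 0, -0.1851)  len=1.4419

Chained into 2 loop(s):
  loop 1: 14 segments, perimeter = 10.4790
  loop 2: 14 segments, perimeter = 14.5475
Total perimeter = 25.026

loops=2 perimeter=25.026


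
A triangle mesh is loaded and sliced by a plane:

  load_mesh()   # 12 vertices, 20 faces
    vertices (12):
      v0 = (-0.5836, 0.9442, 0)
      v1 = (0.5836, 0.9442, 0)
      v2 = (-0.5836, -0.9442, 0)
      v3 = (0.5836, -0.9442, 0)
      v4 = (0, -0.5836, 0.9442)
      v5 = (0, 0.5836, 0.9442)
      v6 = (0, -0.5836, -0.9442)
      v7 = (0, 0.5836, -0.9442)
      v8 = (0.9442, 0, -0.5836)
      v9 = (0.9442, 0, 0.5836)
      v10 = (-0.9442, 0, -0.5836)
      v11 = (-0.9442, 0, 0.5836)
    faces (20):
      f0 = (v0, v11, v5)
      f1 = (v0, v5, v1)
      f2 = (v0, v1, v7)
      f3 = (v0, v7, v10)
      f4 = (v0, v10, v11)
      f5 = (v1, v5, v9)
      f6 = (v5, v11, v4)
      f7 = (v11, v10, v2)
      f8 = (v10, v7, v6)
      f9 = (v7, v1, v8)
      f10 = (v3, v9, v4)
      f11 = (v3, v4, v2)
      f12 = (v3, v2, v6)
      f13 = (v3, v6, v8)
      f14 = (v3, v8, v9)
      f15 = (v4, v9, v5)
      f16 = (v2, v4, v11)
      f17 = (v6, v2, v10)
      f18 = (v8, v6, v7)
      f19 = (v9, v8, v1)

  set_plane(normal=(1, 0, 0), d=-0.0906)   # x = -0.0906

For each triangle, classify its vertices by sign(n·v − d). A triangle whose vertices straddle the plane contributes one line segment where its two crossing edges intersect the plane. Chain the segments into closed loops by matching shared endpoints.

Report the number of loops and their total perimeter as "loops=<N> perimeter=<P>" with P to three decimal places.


Straddling triangles (10 of 20):
  (v0,v11,v5) [--+] → (-0.0906, 0.527601, 0.909599)–(-0.0906, 0.639581, 0.797619)  len=0.1584
  (v0,v5,v1) [-++] → (-0.0906, 0.639581, 0.797619)–(-0.0906, 0.9442, 0)  len=0.8538
  (v0,v1,v7) [-++] → (-0.0906, 0.9442, 0)–(-0.0906, 0.639581, -0.797619)  len=0.8538
  (v0,v7,v10) [-+-] → (-0.0906, 0.639581, -0.797619)–(-0.0906, 0.527601, -0.909599)  len=0.1584
  (v5,v11,v4) [+-+] → (-0.0906, 0.527601, 0.909599)–(-0.0906, -0.527601, 0.909599)  len=1.0552
  (v10,v7,v6) [-++] → (-0.0906, 0.527601, -0.909599)–(-0.0906, -0.527601, -0.909599)  len=1.0552
  (v3,v4,v2) [++-] → (-0.0906, -0.639581, 0.797619)–(-0.0906, -0.9442, 0)  len=0.8538
  (v3,v2,v6) [+-+] → (-0.0906, -0.9442, 0)–(-0.0906, -0.639581, -0.797619)  len=0.8538
  (v2,v4,v11) [-+-] → (-0.0906, -0.639581, 0.797619)–(-0.0906, -0.527601, 0.909599)  len=0.1584
  (v6,v2,v10) [+--] → (-0.0906, -0.639581, -0.797619)–(-0.0906, -0.527601, -0.909599)  len=0.1584

Chained into 1 loop(s):
  loop 1: 10 segments, perimeter = 6.1591
Total perimeter = 6.159

loops=1 perimeter=6.159
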